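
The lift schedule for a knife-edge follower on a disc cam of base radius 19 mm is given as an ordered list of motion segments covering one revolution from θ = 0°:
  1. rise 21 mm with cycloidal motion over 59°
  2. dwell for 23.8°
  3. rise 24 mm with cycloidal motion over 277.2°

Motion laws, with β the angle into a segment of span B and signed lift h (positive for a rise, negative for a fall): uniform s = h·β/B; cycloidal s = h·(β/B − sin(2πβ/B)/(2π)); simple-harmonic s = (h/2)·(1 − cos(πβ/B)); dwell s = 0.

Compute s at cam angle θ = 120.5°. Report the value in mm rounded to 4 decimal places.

seg 1 [0°–59°] cycloidal, h=21: full span → s += 21 → s = 21.0000
seg 2 [59°–82.8°] dwell: s stays 21.0000
seg 3 [82.8°–360°] cycloidal, h=24: θ=120.5° here. β=37.7, B=277.2. 24·(0.1360 − sin(2π·0.1360)/(2π)) = 0.3830 → s = 21.3830

21.3830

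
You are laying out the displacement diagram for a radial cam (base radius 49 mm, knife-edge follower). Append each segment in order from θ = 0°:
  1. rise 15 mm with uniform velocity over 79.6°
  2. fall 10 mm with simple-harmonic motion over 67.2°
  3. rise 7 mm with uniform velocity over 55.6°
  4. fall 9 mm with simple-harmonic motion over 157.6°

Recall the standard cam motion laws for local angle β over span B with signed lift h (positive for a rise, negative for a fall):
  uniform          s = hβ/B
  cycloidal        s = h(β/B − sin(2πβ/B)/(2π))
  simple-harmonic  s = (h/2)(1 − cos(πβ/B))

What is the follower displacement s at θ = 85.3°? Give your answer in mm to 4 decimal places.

seg 1 [0°–79.6°] uniform, h=15: full span → s += 15 → s = 15.0000
seg 2 [79.6°–146.8°] simple-harmonic, h=-10: θ=85.3° here. β=5.7, B=67.2. -10/2·(1 − cos(π·0.0848)) = -0.1765 → s = 14.8235

14.8235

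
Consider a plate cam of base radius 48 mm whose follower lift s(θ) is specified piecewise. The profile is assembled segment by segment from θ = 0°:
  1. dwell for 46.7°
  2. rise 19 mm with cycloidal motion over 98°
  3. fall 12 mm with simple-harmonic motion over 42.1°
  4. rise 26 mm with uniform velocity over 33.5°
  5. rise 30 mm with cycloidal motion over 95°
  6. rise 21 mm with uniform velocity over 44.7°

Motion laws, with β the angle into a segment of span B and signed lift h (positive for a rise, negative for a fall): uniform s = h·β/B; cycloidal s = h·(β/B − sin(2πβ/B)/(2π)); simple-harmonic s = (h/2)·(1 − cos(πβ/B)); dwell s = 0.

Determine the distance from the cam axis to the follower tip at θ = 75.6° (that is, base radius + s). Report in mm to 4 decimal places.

seg 1 [0°–46.7°] dwell: s stays 0.0000
seg 2 [46.7°–144.7°] cycloidal, h=19: θ=75.6° here. β=28.9, B=98. 19·(0.2949 − sin(2π·0.2949)/(2π)) = 2.6986 → s = 2.6986
radial distance = base radius + s = 48 + 2.6986 = 50.6986

50.6986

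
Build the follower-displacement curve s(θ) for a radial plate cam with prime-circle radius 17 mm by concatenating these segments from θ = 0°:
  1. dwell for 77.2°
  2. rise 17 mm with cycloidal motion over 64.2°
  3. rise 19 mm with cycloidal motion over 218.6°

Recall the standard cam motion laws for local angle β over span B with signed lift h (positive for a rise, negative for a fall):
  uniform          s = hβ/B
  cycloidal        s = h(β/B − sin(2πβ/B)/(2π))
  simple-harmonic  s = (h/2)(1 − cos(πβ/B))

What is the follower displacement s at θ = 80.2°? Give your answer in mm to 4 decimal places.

seg 1 [0°–77.2°] dwell: s stays 0.0000
seg 2 [77.2°–141.4°] cycloidal, h=17: θ=80.2° here. β=3, B=64.2. 17·(0.0467 − sin(2π·0.0467)/(2π)) = 0.0114 → s = 0.0114

0.0114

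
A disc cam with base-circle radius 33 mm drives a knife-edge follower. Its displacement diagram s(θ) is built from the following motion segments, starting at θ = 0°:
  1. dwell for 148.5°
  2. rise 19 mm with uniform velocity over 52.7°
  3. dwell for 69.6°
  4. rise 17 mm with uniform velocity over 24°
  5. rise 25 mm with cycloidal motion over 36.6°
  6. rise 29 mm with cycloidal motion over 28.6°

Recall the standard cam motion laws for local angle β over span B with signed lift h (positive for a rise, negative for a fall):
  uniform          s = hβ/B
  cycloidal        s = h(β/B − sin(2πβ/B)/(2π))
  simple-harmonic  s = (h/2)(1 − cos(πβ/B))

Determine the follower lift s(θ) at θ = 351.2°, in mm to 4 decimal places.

seg 1 [0°–148.5°] dwell: s stays 0.0000
seg 2 [148.5°–201.2°] uniform, h=19: full span → s += 19 → s = 19.0000
seg 3 [201.2°–270.8°] dwell: s stays 19.0000
seg 4 [270.8°–294.8°] uniform, h=17: full span → s += 17 → s = 36.0000
seg 5 [294.8°–331.4°] cycloidal, h=25: full span → s += 25 → s = 61.0000
seg 6 [331.4°–360°] cycloidal, h=29: θ=351.2° here. β=19.8, B=28.6. 29·(0.6923 − sin(2π·0.6923)/(2π)) = 24.3925 → s = 85.3925

85.3925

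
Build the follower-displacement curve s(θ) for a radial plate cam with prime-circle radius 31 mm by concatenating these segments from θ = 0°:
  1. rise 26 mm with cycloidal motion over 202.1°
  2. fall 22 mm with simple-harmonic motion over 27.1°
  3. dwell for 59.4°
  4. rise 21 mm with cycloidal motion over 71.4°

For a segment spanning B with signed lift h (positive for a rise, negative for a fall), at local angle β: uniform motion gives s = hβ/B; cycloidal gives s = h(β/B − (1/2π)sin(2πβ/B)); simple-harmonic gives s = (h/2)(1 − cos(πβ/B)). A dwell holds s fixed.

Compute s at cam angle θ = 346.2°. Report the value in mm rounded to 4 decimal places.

seg 1 [0°–202.1°] cycloidal, h=26: full span → s += 26 → s = 26.0000
seg 2 [202.1°–229.2°] simple-harmonic, h=-22: full span → s += -22 → s = 4.0000
seg 3 [229.2°–288.6°] dwell: s stays 4.0000
seg 4 [288.6°–360°] cycloidal, h=21: θ=346.2° here. β=57.6, B=71.4. 21·(0.8067 − sin(2π·0.8067)/(2π)) = 20.0734 → s = 24.0734

24.0734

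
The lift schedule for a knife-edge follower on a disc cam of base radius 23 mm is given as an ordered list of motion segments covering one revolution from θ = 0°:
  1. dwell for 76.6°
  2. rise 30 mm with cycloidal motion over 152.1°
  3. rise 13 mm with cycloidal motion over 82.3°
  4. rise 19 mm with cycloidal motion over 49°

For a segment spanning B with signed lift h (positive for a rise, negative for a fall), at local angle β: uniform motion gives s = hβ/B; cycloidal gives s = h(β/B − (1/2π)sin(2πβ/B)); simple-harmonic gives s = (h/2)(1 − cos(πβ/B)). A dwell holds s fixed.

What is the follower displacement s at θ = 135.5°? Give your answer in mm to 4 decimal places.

seg 1 [0°–76.6°] dwell: s stays 0.0000
seg 2 [76.6°–228.7°] cycloidal, h=30: θ=135.5° here. β=58.9, B=152.1. 30·(0.3872 − sin(2π·0.3872)/(2π)) = 8.5107 → s = 8.5107

8.5107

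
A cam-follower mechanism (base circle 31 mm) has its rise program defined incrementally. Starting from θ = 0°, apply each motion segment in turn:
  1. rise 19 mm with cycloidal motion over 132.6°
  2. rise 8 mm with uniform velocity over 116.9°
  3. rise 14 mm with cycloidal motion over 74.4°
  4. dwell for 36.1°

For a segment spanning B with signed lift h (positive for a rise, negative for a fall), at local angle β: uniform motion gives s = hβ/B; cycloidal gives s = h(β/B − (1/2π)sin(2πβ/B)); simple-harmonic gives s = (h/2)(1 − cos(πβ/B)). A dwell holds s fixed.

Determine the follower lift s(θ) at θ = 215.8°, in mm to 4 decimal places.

seg 1 [0°–132.6°] cycloidal, h=19: full span → s += 19 → s = 19.0000
seg 2 [132.6°–249.5°] uniform, h=8: θ=215.8° here. β=83.2, B=116.9. 8·83.2/116.9 = 5.6938 → s = 24.6938

24.6938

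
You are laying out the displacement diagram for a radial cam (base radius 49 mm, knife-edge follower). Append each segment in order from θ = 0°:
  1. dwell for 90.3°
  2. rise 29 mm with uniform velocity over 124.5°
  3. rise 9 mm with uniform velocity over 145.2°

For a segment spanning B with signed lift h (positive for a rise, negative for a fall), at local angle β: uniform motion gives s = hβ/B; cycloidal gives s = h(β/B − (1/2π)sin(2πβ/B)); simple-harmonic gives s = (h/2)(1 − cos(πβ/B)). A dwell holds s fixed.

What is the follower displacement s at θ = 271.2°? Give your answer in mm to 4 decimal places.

seg 1 [0°–90.3°] dwell: s stays 0.0000
seg 2 [90.3°–214.8°] uniform, h=29: full span → s += 29 → s = 29.0000
seg 3 [214.8°–360°] uniform, h=9: θ=271.2° here. β=56.4, B=145.2. 9·56.4/145.2 = 3.4959 → s = 32.4959

32.4959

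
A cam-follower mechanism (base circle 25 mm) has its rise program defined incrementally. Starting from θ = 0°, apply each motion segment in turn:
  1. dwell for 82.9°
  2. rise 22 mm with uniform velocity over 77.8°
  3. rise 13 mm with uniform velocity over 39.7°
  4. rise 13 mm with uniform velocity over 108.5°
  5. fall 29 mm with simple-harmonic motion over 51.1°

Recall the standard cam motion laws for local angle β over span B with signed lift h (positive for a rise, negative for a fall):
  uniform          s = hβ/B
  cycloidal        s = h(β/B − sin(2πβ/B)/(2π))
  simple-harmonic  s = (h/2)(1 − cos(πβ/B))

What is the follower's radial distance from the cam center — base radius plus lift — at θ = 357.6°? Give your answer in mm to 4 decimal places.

seg 1 [0°–82.9°] dwell: s stays 0.0000
seg 2 [82.9°–160.7°] uniform, h=22: full span → s += 22 → s = 22.0000
seg 3 [160.7°–200.4°] uniform, h=13: full span → s += 13 → s = 35.0000
seg 4 [200.4°–308.9°] uniform, h=13: full span → s += 13 → s = 48.0000
seg 5 [308.9°–360°] simple-harmonic, h=-29: θ=357.6° here. β=48.7, B=51.1. -29/2·(1 − cos(π·0.9530)) = -28.8424 → s = 19.1576
radial distance = base radius + s = 25 + 19.1576 = 44.1576

44.1576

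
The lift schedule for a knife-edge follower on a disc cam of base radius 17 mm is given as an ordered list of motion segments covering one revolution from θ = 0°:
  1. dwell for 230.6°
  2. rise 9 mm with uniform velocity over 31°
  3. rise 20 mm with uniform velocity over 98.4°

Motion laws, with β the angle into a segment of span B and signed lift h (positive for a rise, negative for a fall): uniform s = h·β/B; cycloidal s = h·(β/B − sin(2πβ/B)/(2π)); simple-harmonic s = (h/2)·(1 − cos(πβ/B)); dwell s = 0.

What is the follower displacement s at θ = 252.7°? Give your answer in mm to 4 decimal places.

seg 1 [0°–230.6°] dwell: s stays 0.0000
seg 2 [230.6°–261.6°] uniform, h=9: θ=252.7° here. β=22.1, B=31. 9·22.1/31 = 6.4161 → s = 6.4161

6.4161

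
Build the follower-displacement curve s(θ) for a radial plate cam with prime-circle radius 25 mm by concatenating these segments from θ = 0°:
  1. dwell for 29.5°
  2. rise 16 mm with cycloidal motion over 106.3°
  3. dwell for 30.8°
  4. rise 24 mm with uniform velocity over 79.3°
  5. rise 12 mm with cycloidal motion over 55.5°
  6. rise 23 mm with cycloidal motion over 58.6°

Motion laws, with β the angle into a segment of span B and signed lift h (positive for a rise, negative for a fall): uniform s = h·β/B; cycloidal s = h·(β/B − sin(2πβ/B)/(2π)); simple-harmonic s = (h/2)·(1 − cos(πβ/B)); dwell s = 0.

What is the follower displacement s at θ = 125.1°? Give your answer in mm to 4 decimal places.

seg 1 [0°–29.5°] dwell: s stays 0.0000
seg 2 [29.5°–135.8°] cycloidal, h=16: θ=125.1° here. β=95.6, B=106.3. 16·(0.8993 − sin(2π·0.8993)/(2π)) = 15.8948 → s = 15.8948

15.8948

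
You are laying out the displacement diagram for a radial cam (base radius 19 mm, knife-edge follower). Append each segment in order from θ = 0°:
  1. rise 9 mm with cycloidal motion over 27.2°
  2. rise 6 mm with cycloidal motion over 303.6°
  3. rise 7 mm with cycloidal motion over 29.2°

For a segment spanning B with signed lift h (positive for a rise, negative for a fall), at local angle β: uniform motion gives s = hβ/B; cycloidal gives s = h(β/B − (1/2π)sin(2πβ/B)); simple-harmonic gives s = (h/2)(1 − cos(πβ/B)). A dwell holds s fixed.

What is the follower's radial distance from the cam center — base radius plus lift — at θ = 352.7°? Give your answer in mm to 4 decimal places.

seg 1 [0°–27.2°] cycloidal, h=9: full span → s += 9 → s = 9.0000
seg 2 [27.2°–330.8°] cycloidal, h=6: full span → s += 6 → s = 15.0000
seg 3 [330.8°–360°] cycloidal, h=7: θ=352.7° here. β=21.9, B=29.2. 7·(0.7500 − sin(2π·0.7500)/(2π)) = 6.3641 → s = 21.3641
radial distance = base radius + s = 19 + 21.3641 = 40.3641

40.3641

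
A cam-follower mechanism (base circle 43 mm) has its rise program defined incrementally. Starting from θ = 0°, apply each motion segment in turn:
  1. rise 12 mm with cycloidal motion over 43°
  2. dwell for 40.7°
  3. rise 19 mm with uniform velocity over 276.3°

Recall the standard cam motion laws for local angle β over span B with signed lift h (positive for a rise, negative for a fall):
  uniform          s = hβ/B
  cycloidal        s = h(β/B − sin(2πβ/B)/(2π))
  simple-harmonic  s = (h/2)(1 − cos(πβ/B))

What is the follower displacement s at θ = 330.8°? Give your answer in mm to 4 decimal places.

seg 1 [0°–43°] cycloidal, h=12: full span → s += 12 → s = 12.0000
seg 2 [43°–83.7°] dwell: s stays 12.0000
seg 3 [83.7°–360°] uniform, h=19: θ=330.8° here. β=247.1, B=276.3. 19·247.1/276.3 = 16.9920 → s = 28.9920

28.9920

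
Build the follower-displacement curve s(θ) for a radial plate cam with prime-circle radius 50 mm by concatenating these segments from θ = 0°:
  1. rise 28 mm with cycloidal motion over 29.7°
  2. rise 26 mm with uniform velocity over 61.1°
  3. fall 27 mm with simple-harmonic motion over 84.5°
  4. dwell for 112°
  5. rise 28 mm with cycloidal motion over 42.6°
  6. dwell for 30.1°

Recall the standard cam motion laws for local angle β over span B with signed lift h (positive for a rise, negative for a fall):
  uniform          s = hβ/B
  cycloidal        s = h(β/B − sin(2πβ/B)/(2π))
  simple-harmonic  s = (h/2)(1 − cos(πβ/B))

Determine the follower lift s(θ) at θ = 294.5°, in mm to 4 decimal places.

seg 1 [0°–29.7°] cycloidal, h=28: full span → s += 28 → s = 28.0000
seg 2 [29.7°–90.8°] uniform, h=26: full span → s += 26 → s = 54.0000
seg 3 [90.8°–175.3°] simple-harmonic, h=-27: full span → s += -27 → s = 27.0000
seg 4 [175.3°–287.3°] dwell: s stays 27.0000
seg 5 [287.3°–329.9°] cycloidal, h=28: θ=294.5° here. β=7.2, B=42.6. 28·(0.1690 − sin(2π·0.1690)/(2π)) = 0.8406 → s = 27.8406

27.8406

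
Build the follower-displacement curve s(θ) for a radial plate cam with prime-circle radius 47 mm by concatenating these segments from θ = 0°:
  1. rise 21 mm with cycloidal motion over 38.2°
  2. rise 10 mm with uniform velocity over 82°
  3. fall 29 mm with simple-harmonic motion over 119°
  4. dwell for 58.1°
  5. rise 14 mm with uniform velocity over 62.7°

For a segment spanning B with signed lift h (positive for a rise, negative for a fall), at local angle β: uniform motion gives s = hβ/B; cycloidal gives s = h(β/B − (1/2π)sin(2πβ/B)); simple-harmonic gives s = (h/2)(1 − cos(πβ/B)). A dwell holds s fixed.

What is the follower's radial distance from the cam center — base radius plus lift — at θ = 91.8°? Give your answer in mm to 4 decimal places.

seg 1 [0°–38.2°] cycloidal, h=21: full span → s += 21 → s = 21.0000
seg 2 [38.2°–120.2°] uniform, h=10: θ=91.8° here. β=53.6, B=82. 10·53.6/82 = 6.5366 → s = 27.5366
radial distance = base radius + s = 47 + 27.5366 = 74.5366

74.5366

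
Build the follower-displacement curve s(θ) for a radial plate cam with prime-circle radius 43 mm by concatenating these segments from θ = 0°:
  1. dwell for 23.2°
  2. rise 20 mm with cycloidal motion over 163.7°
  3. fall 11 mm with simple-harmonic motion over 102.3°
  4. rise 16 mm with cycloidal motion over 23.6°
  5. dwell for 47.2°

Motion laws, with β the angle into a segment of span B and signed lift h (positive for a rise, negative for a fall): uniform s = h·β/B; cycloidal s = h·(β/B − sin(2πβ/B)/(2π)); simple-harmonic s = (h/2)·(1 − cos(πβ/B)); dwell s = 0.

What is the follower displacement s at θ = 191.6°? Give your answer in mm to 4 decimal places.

seg 1 [0°–23.2°] dwell: s stays 0.0000
seg 2 [23.2°–186.9°] cycloidal, h=20: full span → s += 20 → s = 20.0000
seg 3 [186.9°–289.2°] simple-harmonic, h=-11: θ=191.6° here. β=4.7, B=102.3. -11/2·(1 − cos(π·0.0459)) = -0.0572 → s = 19.9428

19.9428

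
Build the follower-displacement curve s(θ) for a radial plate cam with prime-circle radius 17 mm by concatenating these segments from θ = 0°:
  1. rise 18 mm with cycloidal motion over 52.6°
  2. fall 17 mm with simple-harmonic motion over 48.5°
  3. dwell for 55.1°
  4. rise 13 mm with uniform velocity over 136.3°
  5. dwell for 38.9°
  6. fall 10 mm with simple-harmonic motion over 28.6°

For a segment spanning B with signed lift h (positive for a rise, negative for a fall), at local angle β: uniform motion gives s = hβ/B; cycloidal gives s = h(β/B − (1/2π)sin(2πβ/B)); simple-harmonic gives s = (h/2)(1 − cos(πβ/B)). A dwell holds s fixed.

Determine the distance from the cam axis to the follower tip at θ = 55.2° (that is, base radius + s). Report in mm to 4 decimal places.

seg 1 [0°–52.6°] cycloidal, h=18: full span → s += 18 → s = 18.0000
seg 2 [52.6°–101.1°] simple-harmonic, h=-17: θ=55.2° here. β=2.6, B=48.5. -17/2·(1 − cos(π·0.0536)) = -0.1203 → s = 17.8797
radial distance = base radius + s = 17 + 17.8797 = 34.8797

34.8797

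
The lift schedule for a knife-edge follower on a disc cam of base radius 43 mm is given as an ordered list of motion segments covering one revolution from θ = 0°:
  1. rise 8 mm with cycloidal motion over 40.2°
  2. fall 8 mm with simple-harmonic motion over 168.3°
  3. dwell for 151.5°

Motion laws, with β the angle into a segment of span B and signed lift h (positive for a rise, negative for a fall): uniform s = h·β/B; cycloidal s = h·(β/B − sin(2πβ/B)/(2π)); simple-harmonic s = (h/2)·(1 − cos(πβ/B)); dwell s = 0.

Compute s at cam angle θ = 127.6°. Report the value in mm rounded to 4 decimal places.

seg 1 [0°–40.2°] cycloidal, h=8: full span → s += 8 → s = 8.0000
seg 2 [40.2°–208.5°] simple-harmonic, h=-8: θ=127.6° here. β=87.4, B=168.3. -8/2·(1 − cos(π·0.5193)) = -4.2425 → s = 3.7575

3.7575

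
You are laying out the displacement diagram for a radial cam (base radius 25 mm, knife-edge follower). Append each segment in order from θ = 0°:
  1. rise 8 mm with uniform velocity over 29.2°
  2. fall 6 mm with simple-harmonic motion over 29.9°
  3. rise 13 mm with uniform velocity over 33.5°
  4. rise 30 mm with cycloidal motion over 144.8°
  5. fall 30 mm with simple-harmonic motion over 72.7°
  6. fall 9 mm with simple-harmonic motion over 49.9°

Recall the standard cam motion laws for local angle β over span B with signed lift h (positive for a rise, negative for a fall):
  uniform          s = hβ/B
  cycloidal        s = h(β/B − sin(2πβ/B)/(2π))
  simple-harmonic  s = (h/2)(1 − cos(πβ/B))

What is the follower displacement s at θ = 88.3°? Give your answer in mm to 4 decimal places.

seg 1 [0°–29.2°] uniform, h=8: full span → s += 8 → s = 8.0000
seg 2 [29.2°–59.1°] simple-harmonic, h=-6: full span → s += -6 → s = 2.0000
seg 3 [59.1°–92.6°] uniform, h=13: θ=88.3° here. β=29.2, B=33.5. 13·29.2/33.5 = 11.3313 → s = 13.3313

13.3313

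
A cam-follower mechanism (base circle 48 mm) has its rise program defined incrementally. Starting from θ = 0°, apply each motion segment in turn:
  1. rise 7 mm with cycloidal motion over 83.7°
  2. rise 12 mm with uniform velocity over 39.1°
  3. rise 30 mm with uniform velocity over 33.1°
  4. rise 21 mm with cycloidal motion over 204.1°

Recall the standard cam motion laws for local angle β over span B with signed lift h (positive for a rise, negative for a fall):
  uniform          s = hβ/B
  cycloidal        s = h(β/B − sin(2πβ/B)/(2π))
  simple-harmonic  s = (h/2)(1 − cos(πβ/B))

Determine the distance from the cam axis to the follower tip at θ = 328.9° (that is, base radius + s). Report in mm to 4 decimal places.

seg 1 [0°–83.7°] cycloidal, h=7: full span → s += 7 → s = 7.0000
seg 2 [83.7°–122.8°] uniform, h=12: full span → s += 12 → s = 19.0000
seg 3 [122.8°–155.9°] uniform, h=30: full span → s += 30 → s = 49.0000
seg 4 [155.9°–360°] cycloidal, h=21: θ=328.9° here. β=173, B=204.1. 21·(0.8476 − sin(2π·0.8476)/(2π)) = 20.5331 → s = 69.5331
radial distance = base radius + s = 48 + 69.5331 = 117.5331

117.5331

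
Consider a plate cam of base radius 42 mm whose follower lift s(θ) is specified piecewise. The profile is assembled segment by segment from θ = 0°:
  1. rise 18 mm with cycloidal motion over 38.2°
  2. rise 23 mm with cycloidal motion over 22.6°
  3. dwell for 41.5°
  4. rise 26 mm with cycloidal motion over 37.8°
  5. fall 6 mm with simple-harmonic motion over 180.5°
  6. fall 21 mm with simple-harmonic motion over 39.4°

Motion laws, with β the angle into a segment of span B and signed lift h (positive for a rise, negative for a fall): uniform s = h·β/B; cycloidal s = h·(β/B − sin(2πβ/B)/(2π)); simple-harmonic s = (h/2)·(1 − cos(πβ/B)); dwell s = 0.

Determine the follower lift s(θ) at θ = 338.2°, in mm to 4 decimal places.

seg 1 [0°–38.2°] cycloidal, h=18: full span → s += 18 → s = 18.0000
seg 2 [38.2°–60.8°] cycloidal, h=23: full span → s += 23 → s = 41.0000
seg 3 [60.8°–102.3°] dwell: s stays 41.0000
seg 4 [102.3°–140.1°] cycloidal, h=26: full span → s += 26 → s = 67.0000
seg 5 [140.1°–320.6°] simple-harmonic, h=-6: full span → s += -6 → s = 61.0000
seg 6 [320.6°–360°] simple-harmonic, h=-21: θ=338.2° here. β=17.6, B=39.4. -21/2·(1 − cos(π·0.4467)) = -8.7500 → s = 52.2500

52.2500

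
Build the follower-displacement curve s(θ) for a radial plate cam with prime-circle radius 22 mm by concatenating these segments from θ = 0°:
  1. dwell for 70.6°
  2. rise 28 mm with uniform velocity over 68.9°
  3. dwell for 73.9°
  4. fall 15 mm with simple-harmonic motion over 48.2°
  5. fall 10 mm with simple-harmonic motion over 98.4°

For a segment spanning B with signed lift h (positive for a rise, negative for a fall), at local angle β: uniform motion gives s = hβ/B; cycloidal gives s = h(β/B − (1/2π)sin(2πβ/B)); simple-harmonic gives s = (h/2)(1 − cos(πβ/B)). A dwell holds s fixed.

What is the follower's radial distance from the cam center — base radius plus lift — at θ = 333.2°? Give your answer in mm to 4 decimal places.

seg 1 [0°–70.6°] dwell: s stays 0.0000
seg 2 [70.6°–139.5°] uniform, h=28: full span → s += 28 → s = 28.0000
seg 3 [139.5°–213.4°] dwell: s stays 28.0000
seg 4 [213.4°–261.6°] simple-harmonic, h=-15: full span → s += -15 → s = 13.0000
seg 5 [261.6°–360°] simple-harmonic, h=-10: θ=333.2° here. β=71.6, B=98.4. -10/2·(1 − cos(π·0.7276)) = -8.2787 → s = 4.7213
radial distance = base radius + s = 22 + 4.7213 = 26.7213

26.7213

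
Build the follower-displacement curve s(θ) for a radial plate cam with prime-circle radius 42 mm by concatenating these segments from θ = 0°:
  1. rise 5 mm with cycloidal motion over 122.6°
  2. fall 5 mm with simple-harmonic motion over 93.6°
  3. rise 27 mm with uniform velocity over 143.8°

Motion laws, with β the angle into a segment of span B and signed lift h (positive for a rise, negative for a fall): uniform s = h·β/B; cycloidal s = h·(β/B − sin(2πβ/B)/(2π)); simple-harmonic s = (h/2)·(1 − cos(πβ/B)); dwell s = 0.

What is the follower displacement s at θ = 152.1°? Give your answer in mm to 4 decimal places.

seg 1 [0°–122.6°] cycloidal, h=5: full span → s += 5 → s = 5.0000
seg 2 [122.6°–216.2°] simple-harmonic, h=-5: θ=152.1° here. β=29.5, B=93.6. -5/2·(1 − cos(π·0.3152)) = -1.1286 → s = 3.8714

3.8714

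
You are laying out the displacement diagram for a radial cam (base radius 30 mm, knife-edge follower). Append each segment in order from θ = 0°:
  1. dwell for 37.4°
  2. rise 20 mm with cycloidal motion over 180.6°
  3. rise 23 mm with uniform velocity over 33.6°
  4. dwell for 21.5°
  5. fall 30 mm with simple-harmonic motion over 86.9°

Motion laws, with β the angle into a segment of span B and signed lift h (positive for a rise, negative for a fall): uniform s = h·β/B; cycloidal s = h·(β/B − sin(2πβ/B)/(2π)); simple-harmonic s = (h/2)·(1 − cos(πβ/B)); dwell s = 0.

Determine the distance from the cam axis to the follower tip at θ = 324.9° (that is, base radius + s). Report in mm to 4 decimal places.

seg 1 [0°–37.4°] dwell: s stays 0.0000
seg 2 [37.4°–218°] cycloidal, h=20: full span → s += 20 → s = 20.0000
seg 3 [218°–251.6°] uniform, h=23: full span → s += 23 → s = 43.0000
seg 4 [251.6°–273.1°] dwell: s stays 43.0000
seg 5 [273.1°–360°] simple-harmonic, h=-30: θ=324.9° here. β=51.8, B=86.9. -30/2·(1 − cos(π·0.5961)) = -19.4596 → s = 23.5404
radial distance = base radius + s = 30 + 23.5404 = 53.5404

53.5404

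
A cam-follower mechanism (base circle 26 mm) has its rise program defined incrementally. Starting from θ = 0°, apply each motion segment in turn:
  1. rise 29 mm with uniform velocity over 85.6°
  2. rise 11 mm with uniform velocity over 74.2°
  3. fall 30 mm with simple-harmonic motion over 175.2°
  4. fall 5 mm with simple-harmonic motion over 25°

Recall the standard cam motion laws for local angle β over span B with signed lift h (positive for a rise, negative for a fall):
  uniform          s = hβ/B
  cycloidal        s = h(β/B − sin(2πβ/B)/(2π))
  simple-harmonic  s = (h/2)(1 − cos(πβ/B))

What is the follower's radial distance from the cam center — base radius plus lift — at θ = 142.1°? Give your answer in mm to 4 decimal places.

seg 1 [0°–85.6°] uniform, h=29: full span → s += 29 → s = 29.0000
seg 2 [85.6°–159.8°] uniform, h=11: θ=142.1° here. β=56.5, B=74.2. 11·56.5/74.2 = 8.3760 → s = 37.3760
radial distance = base radius + s = 26 + 37.3760 = 63.3760

63.3760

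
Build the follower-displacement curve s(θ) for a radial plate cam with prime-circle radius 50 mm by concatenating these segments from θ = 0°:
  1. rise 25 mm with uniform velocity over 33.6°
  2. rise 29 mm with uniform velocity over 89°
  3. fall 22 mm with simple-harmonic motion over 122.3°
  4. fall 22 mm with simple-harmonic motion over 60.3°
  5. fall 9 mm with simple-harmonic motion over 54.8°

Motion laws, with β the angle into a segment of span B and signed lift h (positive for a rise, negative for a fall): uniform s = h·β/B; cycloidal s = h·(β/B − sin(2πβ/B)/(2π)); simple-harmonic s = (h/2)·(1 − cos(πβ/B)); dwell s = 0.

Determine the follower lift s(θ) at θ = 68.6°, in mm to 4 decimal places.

seg 1 [0°–33.6°] uniform, h=25: full span → s += 25 → s = 25.0000
seg 2 [33.6°–122.6°] uniform, h=29: θ=68.6° here. β=35, B=89. 29·35/89 = 11.4045 → s = 36.4045

36.4045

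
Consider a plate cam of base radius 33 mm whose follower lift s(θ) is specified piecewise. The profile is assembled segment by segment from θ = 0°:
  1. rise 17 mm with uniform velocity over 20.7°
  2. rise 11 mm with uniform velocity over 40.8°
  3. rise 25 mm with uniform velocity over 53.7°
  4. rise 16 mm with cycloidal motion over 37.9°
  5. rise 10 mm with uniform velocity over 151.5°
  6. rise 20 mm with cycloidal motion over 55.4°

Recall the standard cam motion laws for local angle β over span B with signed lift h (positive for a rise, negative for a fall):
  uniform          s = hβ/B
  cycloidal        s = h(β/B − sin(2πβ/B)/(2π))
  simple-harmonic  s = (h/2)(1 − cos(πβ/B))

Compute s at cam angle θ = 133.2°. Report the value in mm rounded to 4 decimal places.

seg 1 [0°–20.7°] uniform, h=17: full span → s += 17 → s = 17.0000
seg 2 [20.7°–61.5°] uniform, h=11: full span → s += 11 → s = 28.0000
seg 3 [61.5°–115.2°] uniform, h=25: full span → s += 25 → s = 53.0000
seg 4 [115.2°–153.1°] cycloidal, h=16: θ=133.2° here. β=18, B=37.9. 16·(0.4749 − sin(2π·0.4749)/(2π)) = 7.1995 → s = 60.1995

60.1995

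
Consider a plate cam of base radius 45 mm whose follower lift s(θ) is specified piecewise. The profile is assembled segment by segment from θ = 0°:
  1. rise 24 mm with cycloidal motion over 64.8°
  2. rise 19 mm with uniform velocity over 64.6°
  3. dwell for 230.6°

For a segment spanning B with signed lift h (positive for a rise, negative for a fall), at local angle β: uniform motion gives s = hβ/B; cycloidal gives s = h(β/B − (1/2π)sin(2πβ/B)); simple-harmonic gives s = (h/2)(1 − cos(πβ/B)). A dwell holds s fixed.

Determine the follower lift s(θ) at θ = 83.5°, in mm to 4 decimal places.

seg 1 [0°–64.8°] cycloidal, h=24: full span → s += 24 → s = 24.0000
seg 2 [64.8°–129.4°] uniform, h=19: θ=83.5° here. β=18.7, B=64.6. 19·18.7/64.6 = 5.5000 → s = 29.5000

29.5000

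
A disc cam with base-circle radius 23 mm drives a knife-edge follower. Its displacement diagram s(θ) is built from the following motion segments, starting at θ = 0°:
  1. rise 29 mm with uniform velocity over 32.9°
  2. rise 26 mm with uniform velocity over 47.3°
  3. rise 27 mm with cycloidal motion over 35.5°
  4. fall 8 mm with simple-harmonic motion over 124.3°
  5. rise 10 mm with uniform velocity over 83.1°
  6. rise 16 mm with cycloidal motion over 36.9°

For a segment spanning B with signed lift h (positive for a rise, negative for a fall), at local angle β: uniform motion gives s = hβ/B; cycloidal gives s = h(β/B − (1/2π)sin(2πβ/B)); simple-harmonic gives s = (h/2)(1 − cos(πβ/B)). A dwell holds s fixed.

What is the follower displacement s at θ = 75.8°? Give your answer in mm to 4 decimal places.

seg 1 [0°–32.9°] uniform, h=29: full span → s += 29 → s = 29.0000
seg 2 [32.9°–80.2°] uniform, h=26: θ=75.8° here. β=42.9, B=47.3. 26·42.9/47.3 = 23.5814 → s = 52.5814

52.5814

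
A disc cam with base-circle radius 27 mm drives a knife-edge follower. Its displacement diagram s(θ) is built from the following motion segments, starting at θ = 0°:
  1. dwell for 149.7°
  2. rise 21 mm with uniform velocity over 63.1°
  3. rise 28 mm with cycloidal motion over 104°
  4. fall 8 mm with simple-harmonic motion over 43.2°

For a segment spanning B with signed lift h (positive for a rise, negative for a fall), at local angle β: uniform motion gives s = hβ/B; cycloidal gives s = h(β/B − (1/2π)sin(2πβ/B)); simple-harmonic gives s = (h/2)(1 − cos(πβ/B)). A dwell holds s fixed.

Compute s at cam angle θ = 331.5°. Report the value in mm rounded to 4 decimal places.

seg 1 [0°–149.7°] dwell: s stays 0.0000
seg 2 [149.7°–212.8°] uniform, h=21: full span → s += 21 → s = 21.0000
seg 3 [212.8°–316.8°] cycloidal, h=28: full span → s += 28 → s = 49.0000
seg 4 [316.8°–360°] simple-harmonic, h=-8: θ=331.5° here. β=14.7, B=43.2. -8/2·(1 − cos(π·0.3403)) = -2.0760 → s = 46.9240

46.9240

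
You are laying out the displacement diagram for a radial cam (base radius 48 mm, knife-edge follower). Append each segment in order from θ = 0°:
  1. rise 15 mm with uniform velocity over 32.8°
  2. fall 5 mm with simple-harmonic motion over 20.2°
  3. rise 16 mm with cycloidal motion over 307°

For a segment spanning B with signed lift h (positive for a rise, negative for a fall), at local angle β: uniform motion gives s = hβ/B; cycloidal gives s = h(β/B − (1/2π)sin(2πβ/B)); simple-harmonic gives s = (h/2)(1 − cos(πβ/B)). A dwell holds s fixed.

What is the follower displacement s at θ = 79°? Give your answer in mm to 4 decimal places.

seg 1 [0°–32.8°] uniform, h=15: full span → s += 15 → s = 15.0000
seg 2 [32.8°–53°] simple-harmonic, h=-5: full span → s += -5 → s = 10.0000
seg 3 [53°–360°] cycloidal, h=16: θ=79° here. β=26, B=307. 16·(0.0847 − sin(2π·0.0847)/(2π)) = 0.0630 → s = 10.0630

10.0630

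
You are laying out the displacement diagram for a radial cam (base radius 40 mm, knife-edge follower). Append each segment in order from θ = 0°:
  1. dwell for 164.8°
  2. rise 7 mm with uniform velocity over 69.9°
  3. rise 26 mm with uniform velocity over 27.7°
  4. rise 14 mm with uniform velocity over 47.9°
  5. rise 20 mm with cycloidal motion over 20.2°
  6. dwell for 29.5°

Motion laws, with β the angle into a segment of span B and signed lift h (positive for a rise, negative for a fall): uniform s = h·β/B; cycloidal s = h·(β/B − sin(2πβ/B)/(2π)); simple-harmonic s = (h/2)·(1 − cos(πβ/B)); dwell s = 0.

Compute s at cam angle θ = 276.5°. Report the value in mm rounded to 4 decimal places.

seg 1 [0°–164.8°] dwell: s stays 0.0000
seg 2 [164.8°–234.7°] uniform, h=7: full span → s += 7 → s = 7.0000
seg 3 [234.7°–262.4°] uniform, h=26: full span → s += 26 → s = 33.0000
seg 4 [262.4°–310.3°] uniform, h=14: θ=276.5° here. β=14.1, B=47.9. 14·14.1/47.9 = 4.1211 → s = 37.1211

37.1211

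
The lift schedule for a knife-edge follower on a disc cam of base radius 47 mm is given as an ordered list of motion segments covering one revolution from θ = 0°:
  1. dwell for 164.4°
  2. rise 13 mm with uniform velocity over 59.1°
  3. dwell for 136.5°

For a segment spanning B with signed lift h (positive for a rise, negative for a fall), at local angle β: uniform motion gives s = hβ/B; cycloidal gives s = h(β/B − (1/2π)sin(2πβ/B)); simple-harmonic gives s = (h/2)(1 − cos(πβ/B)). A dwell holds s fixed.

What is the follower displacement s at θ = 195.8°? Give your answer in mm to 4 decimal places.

seg 1 [0°–164.4°] dwell: s stays 0.0000
seg 2 [164.4°–223.5°] uniform, h=13: θ=195.8° here. β=31.4, B=59.1. 13·31.4/59.1 = 6.9069 → s = 6.9069

6.9069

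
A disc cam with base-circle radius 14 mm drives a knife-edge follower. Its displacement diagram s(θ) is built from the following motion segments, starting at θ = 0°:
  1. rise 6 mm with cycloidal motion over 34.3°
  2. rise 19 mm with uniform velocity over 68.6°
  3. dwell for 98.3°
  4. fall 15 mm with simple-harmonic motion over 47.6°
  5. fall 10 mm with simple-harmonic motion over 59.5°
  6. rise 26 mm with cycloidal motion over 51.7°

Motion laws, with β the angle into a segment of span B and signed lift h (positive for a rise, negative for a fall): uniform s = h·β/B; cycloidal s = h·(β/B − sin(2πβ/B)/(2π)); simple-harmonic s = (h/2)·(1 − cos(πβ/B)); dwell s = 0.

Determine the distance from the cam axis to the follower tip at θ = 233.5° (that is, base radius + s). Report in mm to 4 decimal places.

seg 1 [0°–34.3°] cycloidal, h=6: full span → s += 6 → s = 6.0000
seg 2 [34.3°–102.9°] uniform, h=19: full span → s += 19 → s = 25.0000
seg 3 [102.9°–201.2°] dwell: s stays 25.0000
seg 4 [201.2°–248.8°] simple-harmonic, h=-15: θ=233.5° here. β=32.3, B=47.6. -15/2·(1 − cos(π·0.6786)) = -11.4902 → s = 13.5098
radial distance = base radius + s = 14 + 13.5098 = 27.5098

27.5098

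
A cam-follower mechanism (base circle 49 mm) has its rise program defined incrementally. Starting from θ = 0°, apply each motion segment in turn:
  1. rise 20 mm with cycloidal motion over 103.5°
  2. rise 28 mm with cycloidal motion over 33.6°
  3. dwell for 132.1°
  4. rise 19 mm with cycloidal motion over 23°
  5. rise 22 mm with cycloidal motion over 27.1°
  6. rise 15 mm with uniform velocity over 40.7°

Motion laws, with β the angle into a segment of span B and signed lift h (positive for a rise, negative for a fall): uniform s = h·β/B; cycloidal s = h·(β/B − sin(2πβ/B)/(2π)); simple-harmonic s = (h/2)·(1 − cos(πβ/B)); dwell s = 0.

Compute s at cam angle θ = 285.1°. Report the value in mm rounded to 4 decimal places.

seg 1 [0°–103.5°] cycloidal, h=20: full span → s += 20 → s = 20.0000
seg 2 [103.5°–137.1°] cycloidal, h=28: full span → s += 28 → s = 48.0000
seg 3 [137.1°–269.2°] dwell: s stays 48.0000
seg 4 [269.2°–292.2°] cycloidal, h=19: θ=285.1° here. β=15.9, B=23. 19·(0.6913 − sin(2π·0.6913)/(2π)) = 15.9554 → s = 63.9554

63.9554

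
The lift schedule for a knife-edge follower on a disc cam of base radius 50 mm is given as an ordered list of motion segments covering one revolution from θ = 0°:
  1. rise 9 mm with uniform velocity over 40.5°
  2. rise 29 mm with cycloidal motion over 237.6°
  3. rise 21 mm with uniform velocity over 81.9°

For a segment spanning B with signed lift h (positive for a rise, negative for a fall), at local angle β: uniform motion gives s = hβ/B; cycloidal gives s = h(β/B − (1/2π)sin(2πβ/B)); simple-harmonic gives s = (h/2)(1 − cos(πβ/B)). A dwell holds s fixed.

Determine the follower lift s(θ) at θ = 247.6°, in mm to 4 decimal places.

seg 1 [0°–40.5°] uniform, h=9: full span → s += 9 → s = 9.0000
seg 2 [40.5°–278.1°] cycloidal, h=29: θ=247.6° here. β=207.1, B=237.6. 29·(0.8716 − sin(2π·0.8716)/(2π)) = 28.6093 → s = 37.6093

37.6093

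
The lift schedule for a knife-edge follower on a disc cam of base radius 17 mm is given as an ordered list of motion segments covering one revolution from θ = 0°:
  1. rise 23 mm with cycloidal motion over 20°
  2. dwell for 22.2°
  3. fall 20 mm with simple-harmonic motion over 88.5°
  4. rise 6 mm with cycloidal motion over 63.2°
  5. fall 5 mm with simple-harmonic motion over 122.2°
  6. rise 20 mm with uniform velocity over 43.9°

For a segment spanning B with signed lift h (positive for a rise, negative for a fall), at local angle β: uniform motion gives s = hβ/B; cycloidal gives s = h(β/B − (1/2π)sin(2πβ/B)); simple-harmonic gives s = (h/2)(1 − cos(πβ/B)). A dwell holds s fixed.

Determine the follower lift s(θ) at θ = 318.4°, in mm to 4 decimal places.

seg 1 [0°–20°] cycloidal, h=23: full span → s += 23 → s = 23.0000
seg 2 [20°–42.2°] dwell: s stays 23.0000
seg 3 [42.2°–130.7°] simple-harmonic, h=-20: full span → s += -20 → s = 3.0000
seg 4 [130.7°–193.9°] cycloidal, h=6: full span → s += 6 → s = 9.0000
seg 5 [193.9°–316.1°] simple-harmonic, h=-5: full span → s += -5 → s = 4.0000
seg 6 [316.1°–360°] uniform, h=20: θ=318.4° here. β=2.3, B=43.9. 20·2.3/43.9 = 1.0478 → s = 5.0478

5.0478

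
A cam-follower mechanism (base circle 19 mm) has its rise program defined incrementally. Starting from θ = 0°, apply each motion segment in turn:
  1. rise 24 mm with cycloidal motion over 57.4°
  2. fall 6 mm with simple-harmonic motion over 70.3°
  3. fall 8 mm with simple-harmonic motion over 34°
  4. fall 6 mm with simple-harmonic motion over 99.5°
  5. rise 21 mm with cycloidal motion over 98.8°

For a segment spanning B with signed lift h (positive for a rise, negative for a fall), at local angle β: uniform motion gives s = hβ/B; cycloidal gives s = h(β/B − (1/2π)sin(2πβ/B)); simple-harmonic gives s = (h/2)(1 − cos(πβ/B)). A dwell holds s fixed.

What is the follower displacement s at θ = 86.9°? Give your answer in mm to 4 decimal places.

seg 1 [0°–57.4°] cycloidal, h=24: full span → s += 24 → s = 24.0000
seg 2 [57.4°–127.7°] simple-harmonic, h=-6: θ=86.9° here. β=29.5, B=70.3. -6/2·(1 − cos(π·0.4196)) = -2.2506 → s = 21.7494

21.7494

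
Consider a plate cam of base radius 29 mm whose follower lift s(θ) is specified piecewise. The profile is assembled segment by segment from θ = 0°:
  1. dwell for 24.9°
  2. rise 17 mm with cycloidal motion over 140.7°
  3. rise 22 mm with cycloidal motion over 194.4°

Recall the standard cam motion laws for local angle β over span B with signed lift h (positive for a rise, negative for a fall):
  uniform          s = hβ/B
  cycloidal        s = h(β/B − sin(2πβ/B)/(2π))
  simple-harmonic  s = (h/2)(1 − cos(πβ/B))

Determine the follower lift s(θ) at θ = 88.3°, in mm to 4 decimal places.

seg 1 [0°–24.9°] dwell: s stays 0.0000
seg 2 [24.9°–165.6°] cycloidal, h=17: θ=88.3° here. β=63.4, B=140.7. 17·(0.4506 − sin(2π·0.4506)/(2π)) = 6.8340 → s = 6.8340

6.8340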